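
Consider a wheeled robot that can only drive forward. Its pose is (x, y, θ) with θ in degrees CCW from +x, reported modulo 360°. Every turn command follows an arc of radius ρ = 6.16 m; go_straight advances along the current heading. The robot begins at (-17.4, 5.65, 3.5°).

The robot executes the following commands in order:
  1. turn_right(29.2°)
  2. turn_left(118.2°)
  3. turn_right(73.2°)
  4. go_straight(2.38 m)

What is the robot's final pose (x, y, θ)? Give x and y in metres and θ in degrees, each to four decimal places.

(0.8373, 17.7406, 19.3000°)

set_pose: (x, y, θ) = (-17.4000, 5.6500, 3.5000°), ρ = 6.16
turn_right(29.2°): centre at ρ to the right, rotate −29.2° → (-14.3526, 5.0521, -25.7000° ≡ 334.3000°)
turn_left(118.2°): centre at ρ to the left, rotate +118.2° → (-5.5271, 10.8715, 452.5000° ≡ 92.5000°)
turn_right(73.2°): centre at ρ to the right, rotate −73.2° → (-1.4090, 16.9540, 19.3000°)
go_straight(2.38): x += 2.38·cos θ, y += 2.38·sin θ → (0.8373, 17.7406, 19.3000°)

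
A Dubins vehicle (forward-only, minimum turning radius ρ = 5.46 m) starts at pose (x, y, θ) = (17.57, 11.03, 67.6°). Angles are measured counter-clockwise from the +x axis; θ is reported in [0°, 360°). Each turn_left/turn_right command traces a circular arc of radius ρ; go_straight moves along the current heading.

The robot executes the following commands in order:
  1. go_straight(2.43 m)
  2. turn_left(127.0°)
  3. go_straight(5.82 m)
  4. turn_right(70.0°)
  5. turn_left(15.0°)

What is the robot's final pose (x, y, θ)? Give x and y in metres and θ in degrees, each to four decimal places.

set_pose: (x, y, θ) = (17.5700, 11.0300, 67.6000°), ρ = 5.46
go_straight(2.43): x += 2.43·cos θ, y += 2.43·sin θ → (18.4960, 13.2766, 67.6000°)
turn_left(127.0°): centre at ρ to the left, rotate +127.0° → (12.0717, 20.6410, 194.6000°)
go_straight(5.82): x += 5.82·cos θ, y += 5.82·sin θ → (6.4396, 19.1739, 194.6000°)
turn_right(70.0°): centre at ρ to the right, rotate −70.0° → (0.5690, 21.3572, 124.6000°)
turn_left(15.0°): centre at ρ to the left, rotate +15.0° → (-0.3866, 22.4148, 139.6000°)

(-0.3866, 22.4148, 139.6000°)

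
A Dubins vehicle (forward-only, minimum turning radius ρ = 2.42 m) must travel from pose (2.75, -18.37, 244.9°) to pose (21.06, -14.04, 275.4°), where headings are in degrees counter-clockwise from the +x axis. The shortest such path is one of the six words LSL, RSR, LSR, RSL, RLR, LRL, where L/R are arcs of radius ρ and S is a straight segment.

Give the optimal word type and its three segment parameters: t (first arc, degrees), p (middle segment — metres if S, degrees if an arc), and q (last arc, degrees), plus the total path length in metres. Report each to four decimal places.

LSR: t = 154.9206°, p = 13.8139 m, q = 124.4206°, L = 25.6124 m

Let ψ = atan2(Δy, Δx) = atan2(4.33, 18.31) = 13.3050° be the start→goal bearing.
Normalize: d = |goal − start| / ρ = 18.815021/2.42 = 7.774802, α = (θ_start − ψ) mod 360° = 231.5950° = 4.042095 rad, β = (θ_goal − ψ) mod 360° = 262.0950° = 4.574420 rad.
Common terms: sin α = -0.783639, cos α = -0.621217, sin β = -0.990497, cos β = -0.137532, cos(α−β) = 0.861629, d² = 60.447545. Work in radians in the unit-radius frame; every candidate has L = ρ·(t + p + q).
LSL: p² = 2 + d² − 2cos(α−β) + 2d(sin α − sin β) = 63.940854; p = √p² = 7.996303; φ = atan2(cos β − cos α, d + sin α − sin β) = 0.060526 rad; t = (φ − α) mod 2π = 2.301616 rad, q = (β − φ) mod 2π = 4.513895 rad → L = 2.42·(2.301616 + 7.996303 + 4.513895) = 2.42·14.811813 = 35.844588 m
RSR: p² = 2 + d² − 2cos(α−β) + 2d(sin β − sin α) = 57.507718; p = √p² = 7.583384; φ = atan2(cos α − cos β, d − sin α + sin β) = -0.063826 rad; t = (α − φ) mod 2π = 4.105920 rad, q = (φ − β) mod 2π = 1.644940 rad → L = 2.42·(4.105920 + 7.583384 + 1.644940) = 2.42·13.334244 = 32.268871 m
LSR: p² = d² − 2 + 2cos(α−β) + 2d(sin α + sin β) = 32.583687; p = √p² = 5.708212; φ = atan2(−cos α − cos β, d + sin α + sin β) − atan2(−2, p) = 0.462783 rad; t = (φ − α) mod 2π = 2.703874 rad, q = (φ − β) mod 2π = 2.171548 rad → L = 2.42·(2.703874 + 5.708212 + 2.171548) = 2.42·10.583634 = 25.612395 m
RSL: p² = d² − 2 + 2cos(α−β) − 2d(sin α + sin β) = 87.757918; p = √p² = 9.367920; φ = atan2(cos α + cos β, d − sin α − sin β) − atan2(2, p) = -0.289629 rad; t = (α − φ) mod 2π = 4.331724 rad, q = (β − φ) mod 2π = 4.864049 rad → L = 2.42·(4.331724 + 9.367920 + 4.864049) = 2.42·18.563693 = 44.924136 m
RLR: c = (6 − d² + 2cos(α−β) + 2d(sin α − sin β))/8 = -6.188465, |c| > 1 → infeasible
LRL: c = (6 − d² + 2cos(α−β) − 2d(sin α − sin β))/8 = -6.992607, |c| > 1 → infeasible
Shortest: LSR with L = 25.612395 m ≈ 25.6124 m
Convert LSR to answer units (arcs ×180/π): t = 2.703874·180/π = 154.9206°, p = ρ·p = 2.42·5.708212 = 13.8139 m, q = 2.171548·180/π = 124.4206°, L = 25.6124 m.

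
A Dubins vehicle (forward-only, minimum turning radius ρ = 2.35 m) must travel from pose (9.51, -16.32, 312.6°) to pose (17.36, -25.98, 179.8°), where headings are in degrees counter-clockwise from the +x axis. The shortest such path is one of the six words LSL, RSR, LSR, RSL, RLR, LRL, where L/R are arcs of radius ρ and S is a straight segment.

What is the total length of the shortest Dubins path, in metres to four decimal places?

16.6320 m

Let ψ = atan2(Δy, Δx) = atan2(-9.66, 7.85) = -50.9017° be the start→goal bearing.
Normalize: d = |goal − start| / ρ = 12.447413/2.35 = 5.296772, α = (θ_start − ψ) mod 360° = 3.5017° = 0.061116 rad, β = (θ_goal − ψ) mod 360° = 230.7017° = 4.026504 rad.
Common terms: sin α = 0.061078, cos α = 0.998133, sin β = -0.773859, cos β = -0.633358, cos(α−β) = -0.679441, d² = 28.055790. Work in radians in the unit-radius frame; every candidate has L = ρ·(t + p + q).
LSL: p² = 2 + d² − 2cos(α−β) + 2d(sin α − sin β) = 40.259608; p = √p² = 6.345046; φ = atan2(cos β − cos α, d + sin α − sin β) = -0.260049 rad; t = (φ − α) mod 2π = 5.962020 rad, q = (β − φ) mod 2π = 4.286553 rad → L = 2.35·(5.962020 + 6.345046 + 4.286553) = 2.35·16.593619 = 38.995005 m
RSR: p² = 2 + d² − 2cos(α−β) + 2d(sin β − sin α) = 22.569737; p = √p² = 4.750762; φ = atan2(cos α − cos β, d − sin α + sin β) = 0.350553 rad; t = (α − φ) mod 2π = 5.993749 rad, q = (φ − β) mod 2π = 2.607234 rad → L = 2.35·(5.993749 + 4.750762 + 2.607234) = 2.35·13.351744 = 31.376599 m
LSR: p² = d² − 2 + 2cos(α−β) + 2d(sin α + sin β) = 17.146031; p = √p² = 4.140777; φ = atan2(−cos α − cos β, d + sin α + sin β) − atan2(−2, p) = 0.370548 rad; t = (φ − α) mod 2π = 0.309432 rad, q = (φ − β) mod 2π = 2.627229 rad → L = 2.35·(0.309432 + 4.140777 + 2.627229) = 2.35·7.077438 = 16.631979 m
RSL: p² = d² − 2 + 2cos(α−β) − 2d(sin α + sin β) = 32.247784; p = √p² = 5.678713; φ = atan2(cos α + cos β, d − sin α − sin β) − atan2(2, p) = -0.278002 rad; t = (α − φ) mod 2π = 0.339118 rad, q = (β − φ) mod 2π = 4.304506 rad → L = 2.35·(0.339118 + 5.678713 + 4.304506) = 2.35·10.322337 = 24.257491 m
RLR: c = (6 − d² + 2cos(α−β) + 2d(sin α − sin β))/8 = -1.821217, |c| > 1 → infeasible
LRL: c = (6 − d² + 2cos(α−β) − 2d(sin α − sin β))/8 = -4.032451, |c| > 1 → infeasible
Shortest: LSR with L = 16.631979 m ≈ 16.6320 m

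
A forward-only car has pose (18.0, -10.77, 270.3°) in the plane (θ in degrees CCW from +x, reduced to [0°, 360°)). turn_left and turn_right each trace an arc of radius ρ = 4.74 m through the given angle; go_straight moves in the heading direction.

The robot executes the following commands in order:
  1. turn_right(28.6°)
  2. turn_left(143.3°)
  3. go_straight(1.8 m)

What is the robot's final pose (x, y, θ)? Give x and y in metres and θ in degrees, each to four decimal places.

set_pose: (x, y, θ) = (18.0000, -10.7700, 270.3000°), ρ = 4.74
turn_right(28.6°): centre at ρ to the right, rotate −28.6° → (17.4335, -13.0420, 241.7000°)
turn_left(143.3°): centre at ρ to the left, rotate +143.3° → (23.6102, -19.5851, 385.0000° ≡ 25.0000°)
go_straight(1.8): x += 1.8·cos θ, y += 1.8·sin θ → (25.2416, -18.8244, 25.0000°)

(25.2416, -18.8244, 25.0000°)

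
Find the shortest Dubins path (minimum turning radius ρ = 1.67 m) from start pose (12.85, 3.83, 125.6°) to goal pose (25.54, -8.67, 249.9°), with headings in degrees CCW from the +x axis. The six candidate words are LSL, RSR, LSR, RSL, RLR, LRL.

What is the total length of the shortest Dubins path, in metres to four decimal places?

23.0470 m

Let ψ = atan2(Δy, Δx) = atan2(-12.50, 12.69) = -44.5678° be the start→goal bearing.
Normalize: d = |goal − start| / ρ = 17.812526/1.67 = 10.666184, α = (θ_start − ψ) mod 360° = 170.1678° = 2.969989 rad, β = (θ_goal − ψ) mod 360° = 294.4678° = 5.139433 rad.
Common terms: sin α = 0.170762, cos α = -0.985312, sin β = -0.910194, cos β = 0.414182, cos(α−β) = -0.563526, d² = 113.767471. Work in radians in the unit-radius frame; every candidate has L = ρ·(t + p + q).
LSL: p² = 2 + d² − 2cos(α−β) + 2d(sin α − sin β) = 139.953881; p = √p² = 11.830211; φ = atan2(cos β − cos α, d + sin α − sin β) = 0.118576 rad; t = (φ − α) mod 2π = 3.431772 rad, q = (β − φ) mod 2π = 5.020857 rad → L = 1.67·(3.431772 + 11.830211 + 5.020857) = 1.67·20.282840 = 33.872343 m
RSR: p² = 2 + d² − 2cos(α−β) + 2d(sin β − sin α) = 93.835165; p = √p² = 9.686855; φ = atan2(cos α − cos β, d − sin α + sin β) = -0.144981 rad; t = (α − φ) mod 2π = 3.114970 rad, q = (φ − β) mod 2π = 0.998771 rad → L = 1.67·(3.114970 + 9.686855 + 0.998771) = 1.67·13.800596 = 23.046996 m
LSR: p² = d² − 2 + 2cos(α−β) + 2d(sin α + sin β) = 94.866598; p = √p² = 9.739949; φ = atan2(−cos α − cos β, d + sin α + sin β) − atan2(−2, p) = 0.259996 rad; t = (φ − α) mod 2π = 3.573192 rad, q = (φ − β) mod 2π = 1.403748 rad → L = 1.67·(3.573192 + 9.739949 + 1.403748) = 1.67·14.716888 = 24.577203 m
RSL: p² = d² − 2 + 2cos(α−β) − 2d(sin α + sin β) = 126.414240; p = √p² = 11.243409; φ = atan2(cos α + cos β, d − sin α − sin β) − atan2(2, p) = -0.226073 rad; t = (α − φ) mod 2π = 3.196062 rad, q = (β − φ) mod 2π = 5.365507 rad → L = 1.67·(3.196062 + 11.243409 + 5.365507) = 1.67·19.804978 = 33.074313 m
RLR: c = (6 − d² + 2cos(α−β) + 2d(sin α − sin β))/8 = -10.729396, |c| > 1 → infeasible
LRL: c = (6 − d² + 2cos(α−β) − 2d(sin α − sin β))/8 = -16.494235, |c| > 1 → infeasible
Shortest: RSR with L = 23.046996 m ≈ 23.0470 m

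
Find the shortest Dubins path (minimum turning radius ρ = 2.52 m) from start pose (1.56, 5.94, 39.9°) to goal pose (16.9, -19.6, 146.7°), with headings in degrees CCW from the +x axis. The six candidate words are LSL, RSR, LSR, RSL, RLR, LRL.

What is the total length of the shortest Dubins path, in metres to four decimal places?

Let ψ = atan2(Δy, Δx) = atan2(-25.54, 15.34) = -59.0099° be the start→goal bearing.
Normalize: d = |goal − start| / ρ = 29.792737/2.52 = 11.822515, α = (θ_start − ψ) mod 360° = 98.9099° = 1.726303 rad, β = (θ_goal − ψ) mod 360° = 205.7099° = 3.590314 rad.
Common terms: sin α = 0.987933, cos α = -0.154880, sin β = -0.433814, cos β = -0.901002, cos(α−β) = -0.289032, d² = 139.771857. Work in radians in the unit-radius frame; every candidate has L = ρ·(t + p + q).
LSL: p² = 2 + d² − 2cos(α−β) + 2d(sin α − sin β) = 175.967179; p = √p² = 13.265262; φ = atan2(cos β − cos α, d + sin α − sin β) = -0.056276 rad; t = (φ − α) mod 2π = 4.500607 rad, q = (β − φ) mod 2π = 3.646590 rad → L = 2.52·(4.500607 + 13.265262 + 3.646590) = 2.52·21.412459 = 53.959397 m
RSR: p² = 2 + d² − 2cos(α−β) + 2d(sin β − sin α) = 108.732662; p = √p² = 10.427495; φ = atan2(cos α − cos β, d − sin α + sin β) = 0.071615 rad; t = (α − φ) mod 2π = 1.654688 rad, q = (φ − β) mod 2π = 2.764486 rad → L = 2.52·(1.654688 + 10.427495 + 2.764486) = 2.52·14.846669 = 37.413606 m
LSR: p² = d² − 2 + 2cos(α−β) + 2d(sin α + sin β) = 150.295956; p = √p² = 12.259525; φ = atan2(−cos α − cos β, d + sin α + sin β) − atan2(−2, p) = 0.246820 rad; t = (φ − α) mod 2π = 4.803703 rad, q = (φ − β) mod 2π = 2.939691 rad → L = 2.52·(4.803703 + 12.259525 + 2.939691) = 2.52·20.002920 = 50.407357 m
RSL: p² = d² − 2 + 2cos(α−β) − 2d(sin α + sin β) = 124.091630; p = √p² = 11.139642; φ = atan2(cos α + cos β, d − sin α − sin β) − atan2(2, p) = -0.271077 rad; t = (α − φ) mod 2π = 1.997379 rad, q = (β − φ) mod 2π = 3.861391 rad → L = 2.52·(1.997379 + 11.139642 + 3.861391) = 2.52·16.998412 = 42.835999 m
RLR: c = (6 − d² + 2cos(α−β) + 2d(sin α − sin β))/8 = -12.591583, |c| > 1 → infeasible
LRL: c = (6 − d² + 2cos(α−β) − 2d(sin α − sin β))/8 = -20.995897, |c| > 1 → infeasible
Shortest: RSR with L = 37.413606 m ≈ 37.4136 m

37.4136 m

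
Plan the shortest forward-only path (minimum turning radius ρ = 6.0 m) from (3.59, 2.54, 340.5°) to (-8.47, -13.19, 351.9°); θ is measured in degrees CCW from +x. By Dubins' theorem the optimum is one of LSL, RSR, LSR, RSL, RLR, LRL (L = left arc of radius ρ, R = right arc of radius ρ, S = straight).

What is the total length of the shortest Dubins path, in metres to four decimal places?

51.6582 m

Let ψ = atan2(Δy, Δx) = atan2(-15.73, -12.06) = -127.4769° be the start→goal bearing.
Normalize: d = |goal − start| / ρ = 19.821112/6.0 = 3.303519, α = (θ_start − ψ) mod 360° = 107.9769° = 1.884553 rad, β = (θ_goal − ψ) mod 360° = 119.3769° = 2.083521 rad.
Common terms: sin α = 0.951181, cos α = -0.308634, sin β = 0.871411, cos β = -0.490553, cos(α−β) = 0.980271, d² = 10.913236. Work in radians in the unit-radius frame; every candidate has L = ρ·(t + p + q).
LSL: p² = 2 + d² − 2cos(α−β) + 2d(sin α − sin β) = 11.479734; p = √p² = 3.388176; φ = atan2(cos β − cos α, d + sin α − sin β) = -0.053718 rad; t = (φ − α) mod 2π = 4.344914 rad, q = (β − φ) mod 2π = 2.137239 rad → L = 6.0·(4.344914 + 3.388176 + 2.137239) = 6.0·9.870328 = 59.221971 m
RSR: p² = 2 + d² − 2cos(α−β) + 2d(sin β − sin α) = 10.425654; p = √p² = 3.228878; φ = atan2(cos α − cos β, d − sin α + sin β) = 0.056371 rad; t = (α − φ) mod 2π = 1.828182 rad, q = (φ − β) mod 2π = 4.256036 rad → L = 6.0·(1.828182 + 3.228878 + 4.256036) = 6.0·9.313096 = 55.878575 m
LSR: p² = d² − 2 + 2cos(α−β) + 2d(sin α + sin β) = 22.915713; p = √p² = 4.787036; φ = atan2(−cos α − cos β, d + sin α + sin β) − atan2(−2, p) = 0.550412 rad; t = (φ − α) mod 2π = 4.949044 rad, q = (φ − β) mod 2π = 4.750077 rad → L = 6.0·(4.949044 + 4.787036 + 4.750077) = 6.0·14.486157 = 86.916944 m
RSL: p² = d² − 2 + 2cos(α−β) − 2d(sin α + sin β) = -1.168156 < 0 → infeasible
RLR: c = (6 − d² + 2cos(α−β) + 2d(sin α − sin β))/8 = -0.303207; p = 2π − arccos c = 4.404333 rad; φ = atan2(cos α − cos β, d − sin α + sin β) = 0.056371 rad; t = (α − φ + p/2) mod 2π = 4.030349 rad, q = (α − β − t + p) mod 2π = 0.175017 rad → L = 6.0·(4.030349 + 4.404333 + 0.175017) = 6.0·8.609698 = 51.658191 m
LRL: c = (6 − d² + 2cos(α−β) − 2d(sin α − sin β))/8 = -0.434967; p = 2π − arccos c = 4.262388 rad; φ = atan2(cos β − cos α, d + sin α − sin β) = -0.053718 rad; t = (φ − α + p/2) mod 2π = 0.192923 rad, q = (β − α − t + p) mod 2π = 4.268433 rad → L = 6.0·(0.192923 + 4.262388 + 4.268433) = 6.0·8.723743 = 52.342457 m
Shortest: RLR with L = 51.658191 m ≈ 51.6582 m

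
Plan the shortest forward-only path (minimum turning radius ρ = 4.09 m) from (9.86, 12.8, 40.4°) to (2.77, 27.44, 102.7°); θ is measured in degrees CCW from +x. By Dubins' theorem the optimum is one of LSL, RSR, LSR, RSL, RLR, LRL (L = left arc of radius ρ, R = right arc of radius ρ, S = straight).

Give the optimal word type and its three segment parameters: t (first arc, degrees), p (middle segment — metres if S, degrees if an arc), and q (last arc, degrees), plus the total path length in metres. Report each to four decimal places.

LSR: t = 92.8144°, p = 9.3625 m, q = 30.5144°, L = 18.1662 m

Let ψ = atan2(Δy, Δx) = atan2(14.64, -7.09) = 115.8404° be the start→goal bearing.
Normalize: d = |goal − start| / ρ = 16.266459/4.09 = 3.977129, α = (θ_start − ψ) mod 360° = 284.5596° = 4.966502 rad, β = (θ_goal − ψ) mod 360° = 346.8596° = 6.053842 rad.
Common terms: sin α = -0.967887, cos α = 0.251387, sin β = -0.227338, cos β = 0.973816, cos(α−β) = 0.464842, d² = 15.817558. Work in radians in the unit-radius frame; every candidate has L = ρ·(t + p + q).
LSL: p² = 2 + d² − 2cos(α−β) + 2d(sin α − sin β) = 10.997361; p = √p² = 3.316227; φ = atan2(cos β − cos α, d + sin α − sin β) = 0.219608 rad; t = (φ − α) mod 2π = 1.536291 rad, q = (β − φ) mod 2π = 5.834234 rad → L = 4.09·(1.536291 + 3.316227 + 5.834234) = 4.09·10.686752 = 43.708817 m
RSR: p² = 2 + d² − 2cos(α−β) + 2d(sin β − sin α) = 22.778388; p = √p² = 4.772671; φ = atan2(cos α − cos β, d − sin α + sin β) = -0.151952 rad; t = (α − φ) mod 2π = 5.118453 rad, q = (φ − β) mod 2π = 0.077392 rad → L = 4.09·(5.118453 + 4.772671 + 0.077392) = 4.09·9.968516 = 40.771231 m
LSR: p² = d² − 2 + 2cos(α−β) + 2d(sin α + sin β) = 5.240112; p = √p² = 2.289129; φ = atan2(−cos α − cos β, d + sin α + sin β) − atan2(−2, p) = 0.303233 rad; t = (φ − α) mod 2π = 1.619917 rad, q = (φ − β) mod 2π = 0.532576 rad → L = 4.09·(1.619917 + 2.289129 + 0.532576) = 4.09·4.441622 = 18.166234 m
RSL: p² = d² − 2 + 2cos(α−β) − 2d(sin α + sin β) = 24.254373; p = √p² = 4.924873; φ = atan2(cos α + cos β, d − sin α − sin β) − atan2(2, p) = -0.153167 rad; t = (α − φ) mod 2π = 5.119669 rad, q = (β − φ) mod 2π = 6.207009 rad → L = 4.09·(5.119669 + 4.924873 + 6.207009) = 4.09·16.251551 = 66.468842 m
RLR: c = (6 − d² + 2cos(α−β) + 2d(sin α − sin β))/8 = -1.847298, |c| > 1 → infeasible
LRL: c = (6 − d² + 2cos(α−β) − 2d(sin α − sin β))/8 = -0.374670; p = 2π − arccos c = 4.328348 rad; φ = atan2(cos β − cos α, d + sin α − sin β) = 0.219608 rad; t = (φ − α + p/2) mod 2π = 3.700465 rad, q = (β − α − t + p) mod 2π = 1.715223 rad → L = 4.09·(3.700465 + 4.328348 + 1.715223) = 4.09·9.744036 = 39.853108 m
Shortest: LSR with L = 18.166234 m ≈ 18.1662 m
Convert LSR to answer units (arcs ×180/π): t = 1.619917·180/π = 92.8144°, p = ρ·p = 4.09·2.289129 = 9.3625 m, q = 0.532576·180/π = 30.5144°, L = 18.1662 m.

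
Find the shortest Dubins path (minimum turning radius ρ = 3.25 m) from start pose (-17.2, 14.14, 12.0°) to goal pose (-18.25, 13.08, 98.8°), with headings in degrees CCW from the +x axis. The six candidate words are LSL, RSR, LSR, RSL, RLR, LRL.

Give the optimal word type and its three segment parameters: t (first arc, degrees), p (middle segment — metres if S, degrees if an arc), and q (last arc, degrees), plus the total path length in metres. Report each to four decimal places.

LRL: t = 13.6768°, p = 305.6163°, q = 18.7396°, L = 19.1743 m

Let ψ = atan2(Δy, Δx) = atan2(-1.06, -1.05) = -134.7285° be the start→goal bearing.
Normalize: d = |goal − start| / ρ = 1.492012/3.25 = 0.459081, α = (θ_start − ψ) mod 360° = 146.7285° = 2.560895 rad, β = (θ_goal − ψ) mod 360° = 233.5285° = 4.075840 rad.
Common terms: sin α = 0.548608, cos α = -0.836080, sin β = -0.804152, cos β = -0.594423, cos(α−β) = 0.055822, d² = 0.210755. Work in radians in the unit-radius frame; every candidate has L = ρ·(t + p + q).
LSL: p² = 2 + d² − 2cos(α−β) + 2d(sin α − sin β) = 3.341164; p = √p² = 1.827885; φ = atan2(cos β − cos α, d + sin α − sin β) = 0.132594 rad; t = (φ − α) mod 2π = 3.854884 rad, q = (β − φ) mod 2π = 3.943247 rad → L = 3.25·(3.854884 + 1.827885 + 3.943247) = 3.25·9.626016 = 31.284552 m
RSR: p² = 2 + d² − 2cos(α−β) + 2d(sin β − sin α) = 0.857060; p = √p² = 0.925776; φ = atan2(cos α − cos β, d − sin α + sin β) = -2.877502 rad; t = (α − φ) mod 2π = 5.438397 rad, q = (φ − β) mod 2π = 5.613028 rad → L = 3.25·(5.438397 + 0.925776 + 5.613028) = 3.25·11.977200 = 38.925901 m
LSR: p² = d² − 2 + 2cos(α−β) + 2d(sin α + sin β) = -1.912233 < 0 → infeasible
RSL: p² = d² − 2 + 2cos(α−β) − 2d(sin α + sin β) = -1.442971 < 0 → infeasible
RLR: c = (6 − d² + 2cos(α−β) + 2d(sin α − sin β))/8 = 0.892867; p = 2π − arccos c = 5.816062 rad; φ = atan2(cos α − cos β, d − sin α + sin β) = -2.877502 rad; t = (α − φ + p/2) mod 2π = 2.063243 rad, q = (α − β − t + p) mod 2π = 2.237874 rad → L = 3.25·(2.063243 + 5.816062 + 2.237874) = 3.25·10.117178 = 32.880830 m
LRL: c = (6 − d² + 2cos(α−β) − 2d(sin α − sin β))/8 = 0.582355; p = 2π − arccos c = 5.334011 rad; φ = atan2(cos β − cos α, d + sin α − sin β) = 0.132594 rad; t = (φ − α + p/2) mod 2π = 0.238705 rad, q = (β − α − t + p) mod 2π = 0.327067 rad → L = 3.25·(0.238705 + 5.334011 + 0.327067) = 3.25·5.899783 = 19.174293 m
Shortest: LRL with L = 19.174293 m ≈ 19.1743 m
Convert LRL to answer units (arcs ×180/π): t = 0.238705·180/π = 13.6768°, p = 5.334011·180/π = 305.6163°, q = 0.327067·180/π = 18.7396°, L = 19.1743 m.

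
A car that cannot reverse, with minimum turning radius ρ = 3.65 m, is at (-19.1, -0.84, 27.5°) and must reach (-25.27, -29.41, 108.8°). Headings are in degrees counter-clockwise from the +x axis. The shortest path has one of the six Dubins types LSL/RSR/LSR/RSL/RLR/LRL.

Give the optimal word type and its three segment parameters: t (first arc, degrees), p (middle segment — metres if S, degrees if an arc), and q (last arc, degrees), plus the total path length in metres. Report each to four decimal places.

RSR: t = 127.8234°, p = 24.5536 m, q = 150.8766°, L = 42.3081 m

Let ψ = atan2(Δy, Δx) = atan2(-28.57, -6.17) = -102.1865° be the start→goal bearing.
Normalize: d = |goal − start| / ρ = 29.228647/3.65 = 8.007848, α = (θ_start − ψ) mod 360° = 129.6865° = 2.263456 rad, β = (θ_goal − ψ) mod 360° = 210.9865° = 3.682409 rad.
Common terms: sin α = 0.769550, cos α = -0.638586, sin β = -0.514836, cos β = -0.857289, cos(α−β) = 0.151261, d² = 64.125637. Work in radians in the unit-radius frame; every candidate has L = ρ·(t + p + q).
LSL: p² = 2 + d² − 2cos(α−β) + 2d(sin α − sin β) = 86.393454; p = √p² = 9.294808; φ = atan2(cos β − cos α, d + sin α − sin β) = -0.023532 rad; t = (φ − α) mod 2π = 3.996197 rad, q = (β − φ) mod 2π = 3.705941 rad → L = 3.65·(3.996197 + 9.294808 + 3.705941) = 3.65·16.996946 = 62.038852 m
RSR: p² = 2 + d² − 2cos(α−β) + 2d(sin β − sin α) = 45.252777; p = √p² = 6.727018; φ = atan2(cos α − cos β, d − sin α + sin β) = 0.032517 rad; t = (α − φ) mod 2π = 2.230939 rad, q = (φ − β) mod 2π = 2.633293 rad → L = 3.65·(2.230939 + 6.727018 + 2.633293) = 3.65·11.591251 = 42.308066 m
LSR: p² = d² − 2 + 2cos(α−β) + 2d(sin α + sin β) = 66.507585; p = √p² = 8.155218; φ = atan2(−cos α − cos β, d + sin α + sin β) − atan2(−2, p) = 0.419598 rad; t = (φ − α) mod 2π = 4.439327 rad, q = (φ − β) mod 2π = 3.020374 rad → L = 3.65·(4.439327 + 8.155218 + 3.020374) = 3.65·15.614920 = 56.994456 m
RSL: p² = d² − 2 + 2cos(α−β) − 2d(sin α + sin β) = 58.348732; p = √p² = 7.638634; φ = atan2(cos α + cos β, d − sin α − sin β) − atan2(2, p) = -0.446675 rad; t = (α − φ) mod 2π = 2.710131 rad, q = (β − φ) mod 2π = 4.129084 rad → L = 3.65·(2.710131 + 7.638634 + 4.129084) = 3.65·14.477849 = 52.844147 m
RLR: c = (6 − d² + 2cos(α−β) + 2d(sin α − sin β))/8 = -4.656597, |c| > 1 → infeasible
LRL: c = (6 − d² + 2cos(α−β) − 2d(sin α − sin β))/8 = -9.799182, |c| > 1 → infeasible
Shortest: RSR with L = 42.308066 m ≈ 42.3081 m
Convert RSR to answer units (arcs ×180/π): t = 2.230939·180/π = 127.8234°, p = ρ·p = 3.65·6.727018 = 24.5536 m, q = 2.633293·180/π = 150.8766°, L = 42.3081 m.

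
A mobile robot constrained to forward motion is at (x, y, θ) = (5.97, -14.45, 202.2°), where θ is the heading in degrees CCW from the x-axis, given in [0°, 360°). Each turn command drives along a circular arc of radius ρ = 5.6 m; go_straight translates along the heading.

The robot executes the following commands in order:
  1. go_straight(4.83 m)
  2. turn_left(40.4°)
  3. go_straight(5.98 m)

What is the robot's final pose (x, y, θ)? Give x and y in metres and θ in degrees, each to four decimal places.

set_pose: (x, y, θ) = (5.9700, -14.4500, 202.2000°), ρ = 5.6
go_straight(4.83): x += 4.83·cos θ, y += 4.83·sin θ → (1.4980, -16.2750, 202.2000°)
turn_left(40.4°): centre at ρ to the left, rotate +40.4° → (-1.3578, -18.8827, 242.6000°)
go_straight(5.98): x += 5.98·cos θ, y += 5.98·sin θ → (-4.1098, -24.1919, 242.6000°)

(-4.1098, -24.1919, 242.6000°)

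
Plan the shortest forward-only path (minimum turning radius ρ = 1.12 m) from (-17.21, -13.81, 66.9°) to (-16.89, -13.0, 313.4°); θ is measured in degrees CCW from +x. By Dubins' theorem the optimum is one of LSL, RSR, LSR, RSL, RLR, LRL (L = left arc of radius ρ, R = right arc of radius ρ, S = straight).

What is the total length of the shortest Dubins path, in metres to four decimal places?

Let ψ = atan2(Δy, Δx) = atan2(0.81, 0.32) = 68.4429° be the start→goal bearing.
Normalize: d = |goal − start| / ρ = 0.870919/1.12 = 0.777606, α = (θ_start − ψ) mod 360° = 358.4571° = 6.256256 rad, β = (θ_goal − ψ) mod 360° = 244.9571° = 4.275308 rad.
Common terms: sin α = -0.026926, cos α = 0.999637, sin β = -0.905991, cos β = -0.423297, cos(α−β) = -0.398749, d² = 0.604672. Work in radians in the unit-radius frame; every candidate has L = ρ·(t + p + q).
LSL: p² = 2 + d² − 2cos(α−β) + 2d(sin α − sin β) = 4.769303; p = √p² = 2.183873; φ = atan2(cos β − cos α, d + sin α − sin β) = -0.709645 rad; t = (φ − α) mod 2π = 5.600469 rad, q = (β − φ) mod 2π = 4.984953 rad → L = 1.12·(5.600469 + 2.183873 + 4.984953) = 1.12·12.769295 = 14.301611 m
RSR: p² = 2 + d² − 2cos(α−β) + 2d(sin β − sin α) = 2.035036; p = √p² = 1.426547; φ = atan2(cos α − cos β, d − sin α + sin β) = 1.641978 rad; t = (α − φ) mod 2π = 4.614278 rad, q = (φ − β) mod 2π = 3.649856 rad → L = 1.12·(4.614278 + 1.426547 + 3.649856) = 1.12·9.690681 = 10.853563 m
LSR: p² = d² − 2 + 2cos(α−β) + 2d(sin α + sin β) = -3.643710 < 0 → infeasible
RSL: p² = d² − 2 + 2cos(α−β) − 2d(sin α + sin β) = -0.741943 < 0 → infeasible
RLR: c = (6 − d² + 2cos(α−β) + 2d(sin α − sin β))/8 = 0.745620; p = 2π − arccos c = 5.553854 rad; φ = atan2(cos α − cos β, d − sin α + sin β) = 1.641978 rad; t = (α − φ + p/2) mod 2π = 1.108020 rad, q = (α − β − t + p) mod 2π = 0.143598 rad → L = 1.12·(1.108020 + 5.553854 + 0.143598) = 1.12·6.805472 = 7.622129 m
LRL: c = (6 − d² + 2cos(α−β) − 2d(sin α − sin β))/8 = 0.403837; p = 2π − arccos c = 5.128096 rad; φ = atan2(cos β − cos α, d + sin α − sin β) = -0.709645 rad; t = (φ − α + p/2) mod 2π = 1.881332 rad, q = (β − α − t + p) mod 2π = 1.265815 rad → L = 1.12·(1.881332 + 5.128096 + 1.265815) = 1.12·8.275244 = 9.268273 m
Shortest: RLR with L = 7.622129 m ≈ 7.6221 m

7.6221 m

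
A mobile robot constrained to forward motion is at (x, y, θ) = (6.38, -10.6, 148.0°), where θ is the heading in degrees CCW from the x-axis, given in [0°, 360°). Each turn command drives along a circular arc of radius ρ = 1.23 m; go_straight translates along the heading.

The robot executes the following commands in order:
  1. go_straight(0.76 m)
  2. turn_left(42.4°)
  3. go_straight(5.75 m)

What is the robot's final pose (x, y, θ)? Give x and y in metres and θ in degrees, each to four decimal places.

set_pose: (x, y, θ) = (6.3800, -10.6000, 148.0000°), ρ = 1.23
go_straight(0.76): x += 0.76·cos θ, y += 0.76·sin θ → (5.7355, -10.1973, 148.0000°)
turn_left(42.4°): centre at ρ to the left, rotate +42.4° → (4.8616, -10.0306, 190.4000°)
go_straight(5.75): x += 5.75·cos θ, y += 5.75·sin θ → (-0.7939, -11.0686, 190.4000°)

(-0.7939, -11.0686, 190.4000°)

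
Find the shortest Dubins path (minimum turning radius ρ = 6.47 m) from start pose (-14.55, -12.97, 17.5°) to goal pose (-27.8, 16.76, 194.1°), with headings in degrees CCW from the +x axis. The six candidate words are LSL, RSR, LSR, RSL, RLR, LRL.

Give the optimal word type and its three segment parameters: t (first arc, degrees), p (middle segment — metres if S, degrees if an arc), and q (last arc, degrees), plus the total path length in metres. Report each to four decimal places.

LSL: t = 101.8723°, p = 19.8340 m, q = 74.7277°, L = 39.7762 m

Let ψ = atan2(Δy, Δx) = atan2(29.73, -13.25) = 114.0215° be the start→goal bearing.
Normalize: d = |goal − start| / ρ = 32.548969/6.47 = 5.030753, α = (θ_start − ψ) mod 360° = 263.4785° = 4.598568 rad, β = (θ_goal − ψ) mod 360° = 80.0785° = 1.397634 rad.
Common terms: sin α = -0.993529, cos α = -0.113576, sin β = 0.985045, cos β = 0.172298, cos(α−β) = -0.998240, d² = 25.308472. Work in radians in the unit-radius frame; every candidate has L = ρ·(t + p + q).
LSL: p² = 2 + d² − 2cos(α−β) + 2d(sin α − sin β) = 9.397517; p = √p² = 3.065537; φ = atan2(cos β − cos α, d + sin α − sin β) = 0.093390 rad; t = (φ − α) mod 2π = 1.778007 rad, q = (β − φ) mod 2π = 1.304244 rad → L = 6.47·(1.778007 + 3.065537 + 1.304244) = 6.47·6.147788 = 39.776191 m
RSR: p² = 2 + d² − 2cos(α−β) + 2d(sin β − sin α) = 49.212386; p = √p² = 7.015154; φ = atan2(cos α − cos β, d − sin α + sin β) = -0.040762 rad; t = (α − φ) mod 2π = 4.639330 rad, q = (φ − β) mod 2π = 4.844789 rad → L = 6.47·(4.639330 + 7.015154 + 4.844789) = 6.47·16.499273 = 106.750297 m
LSR: p² = d² − 2 + 2cos(α−β) + 2d(sin α + sin β) = 21.226625; p = √p² = 4.607236; φ = atan2(−cos α − cos β, d + sin α + sin β) − atan2(−2, p) = 0.397861 rad; t = (φ − α) mod 2π = 2.082478 rad, q = (φ − β) mod 2π = 5.283412 rad → L = 6.47·(2.082478 + 4.607236 + 5.283412) = 6.47·11.973127 = 77.466130 m
RSL: p² = d² − 2 + 2cos(α−β) − 2d(sin α + sin β) = 21.397359; p = √p² = 4.625728; φ = atan2(cos α + cos β, d − sin α − sin β) − atan2(2, p) = -0.396439 rad; t = (α − φ) mod 2π = 4.995007 rad, q = (β − φ) mod 2π = 1.794073 rad → L = 6.47·(4.995007 + 4.625728 + 1.794073) = 6.47·11.414808 = 73.853809 m
RLR: c = (6 − d² + 2cos(α−β) + 2d(sin α − sin β))/8 = -5.151548, |c| > 1 → infeasible
LRL: c = (6 − d² + 2cos(α−β) − 2d(sin α − sin β))/8 = -0.174690; p = 2π − arccos c = 4.536798 rad; φ = atan2(cos β − cos α, d + sin α − sin β) = 0.093390 rad; t = (φ − α + p/2) mod 2π = 4.046406 rad, q = (β − α − t + p) mod 2π = 3.572643 rad → L = 6.47·(4.046406 + 4.536798 + 3.572643) = 6.47·12.155848 = 78.648339 m
Shortest: LSL with L = 39.776191 m ≈ 39.7762 m
Convert LSL to answer units (arcs ×180/π): t = 1.778007·180/π = 101.8723°, p = ρ·p = 6.47·3.065537 = 19.8340 m, q = 1.304244·180/π = 74.7277°, L = 39.7762 m.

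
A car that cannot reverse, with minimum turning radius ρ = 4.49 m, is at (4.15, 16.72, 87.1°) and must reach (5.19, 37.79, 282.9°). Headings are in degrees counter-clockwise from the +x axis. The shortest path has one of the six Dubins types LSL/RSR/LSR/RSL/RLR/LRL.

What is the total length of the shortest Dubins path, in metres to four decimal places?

Let ψ = atan2(Δy, Δx) = atan2(21.07, 1.04) = 87.1742° be the start→goal bearing.
Normalize: d = |goal − start| / ρ = 21.095651/4.49 = 4.698363, α = (θ_start − ψ) mod 360° = 359.9258° = 6.281890 rad, β = (θ_goal − ψ) mod 360° = 195.7258° = 3.416059 rad.
Common terms: sin α = -0.001295, cos α = 0.999999, sin β = -0.271034, cos β = -0.962570, cos(α−β) = -0.962218, d² = 22.074618. Work in radians in the unit-radius frame; every candidate has L = ρ·(t + p + q).
LSL: p² = 2 + d² − 2cos(α−β) + 2d(sin α − sin β) = 28.533711; p = √p² = 5.341696; φ = atan2(cos β − cos α, d + sin α − sin β) = -0.376218 rad; t = (φ − α) mod 2π = 5.908263 rad, q = (β − φ) mod 2π = 3.792277 rad → L = 4.49·(5.908263 + 5.341696 + 3.792277) = 4.49·15.042236 = 67.539638 m
RSR: p² = 2 + d² − 2cos(α−β) + 2d(sin β − sin α) = 23.464396; p = √p² = 4.844006; φ = atan2(cos α − cos β, d − sin α + sin β) = 0.417147 rad; t = (α − φ) mod 2π = 5.864743 rad, q = (φ − β) mod 2π = 3.284273 rad → L = 4.49·(5.864743 + 4.844006 + 3.284273) = 4.49·13.993022 = 62.828669 m
LSR: p² = d² − 2 + 2cos(α−β) + 2d(sin α + sin β) = 15.591181; p = √p² = 3.948567; φ = atan2(−cos α − cos β, d + sin α + sin β) − atan2(−2, p) = 0.460388 rad; t = (φ − α) mod 2π = 0.461683 rad, q = (φ − β) mod 2π = 3.327514 rad → L = 4.49·(0.461683 + 3.948567 + 3.327514) = 4.49·7.737764 = 34.742560 m
RSL: p² = d² − 2 + 2cos(α−β) − 2d(sin α + sin β) = 20.709182; p = √p² = 4.550734; φ = atan2(cos α + cos β, d − sin α − sin β) − atan2(2, p) = -0.406549 rad; t = (α − φ) mod 2π = 0.405254 rad, q = (β − φ) mod 2π = 3.822609 rad → L = 4.49·(0.405254 + 4.550734 + 3.822609) = 4.49·8.778597 = 39.415900 m
RLR: c = (6 − d² + 2cos(α−β) + 2d(sin α − sin β))/8 = -1.933050, |c| > 1 → infeasible
LRL: c = (6 − d² + 2cos(α−β) − 2d(sin α − sin β))/8 = -2.566714, |c| > 1 → infeasible
Shortest: LSR with L = 34.742560 m ≈ 34.7426 m

34.7426 m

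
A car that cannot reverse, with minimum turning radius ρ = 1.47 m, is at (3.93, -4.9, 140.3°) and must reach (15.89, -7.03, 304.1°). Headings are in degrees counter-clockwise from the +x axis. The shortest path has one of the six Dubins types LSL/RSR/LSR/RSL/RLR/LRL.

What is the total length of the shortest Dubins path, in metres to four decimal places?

15.6546 m

Let ψ = atan2(Δy, Δx) = atan2(-2.13, 11.96) = -10.0981° be the start→goal bearing.
Normalize: d = |goal − start| / ρ = 12.148189/1.47 = 8.264074, α = (θ_start − ψ) mod 360° = 150.3981° = 2.624943 rad, β = (θ_goal − ψ) mod 360° = 314.1981° = 5.483792 rad.
Common terms: sin α = 0.493970, cos α = -0.869479, sin β = -0.716933, cos β = 0.697142, cos(α−β) = -0.960294, d² = 68.294923. Work in radians in the unit-radius frame; every candidate has L = ρ·(t + p + q).
LSL: p² = 2 + d² − 2cos(α−β) + 2d(sin α − sin β) = 92.229501; p = √p² = 9.603619; φ = atan2(cos β − cos α, d + sin α − sin β) = 0.163860 rad; t = (φ − α) mod 2π = 3.822103 rad, q = (β − φ) mod 2π = 5.319932 rad → L = 1.47·(3.822103 + 9.603619 + 5.319932) = 1.47·18.745654 = 27.556111 m
RSR: p² = 2 + d² − 2cos(α−β) + 2d(sin β − sin α) = 52.201521; p = √p² = 7.225062; φ = atan2(cos α − cos β, d − sin α + sin β) = -0.218568 rad; t = (α − φ) mod 2π = 2.843510 rad, q = (φ − β) mod 2π = 0.580826 rad → L = 1.47·(2.843510 + 7.225062 + 0.580826) = 1.47·10.649398 = 15.654615 m
LSR: p² = d² − 2 + 2cos(α−β) + 2d(sin α + sin β) = 60.689168; p = √p² = 7.790325; φ = atan2(−cos α − cos β, d + sin α + sin β) − atan2(−2, p) = 0.272730 rad; t = (φ − α) mod 2π = 3.930973 rad, q = (φ − β) mod 2π = 1.072123 rad → L = 1.47·(3.930973 + 7.790325 + 1.072123) = 1.47·12.793421 = 18.806330 m
RSL: p² = d² − 2 + 2cos(α−β) − 2d(sin α + sin β) = 68.059504; p = √p² = 8.249818; φ = atan2(cos α + cos β, d − sin α − sin β) − atan2(2, p) = -0.258144 rad; t = (α − φ) mod 2π = 2.883087 rad, q = (β − φ) mod 2π = 5.741936 rad → L = 1.47·(2.883087 + 8.249818 + 5.741936) = 1.47·16.874841 = 24.806017 m
RLR: c = (6 − d² + 2cos(α−β) + 2d(sin α − sin β))/8 = -5.525190, |c| > 1 → infeasible
LRL: c = (6 − d² + 2cos(α−β) − 2d(sin α − sin β))/8 = -10.528688, |c| > 1 → infeasible
Shortest: RSR with L = 15.654615 m ≈ 15.6546 m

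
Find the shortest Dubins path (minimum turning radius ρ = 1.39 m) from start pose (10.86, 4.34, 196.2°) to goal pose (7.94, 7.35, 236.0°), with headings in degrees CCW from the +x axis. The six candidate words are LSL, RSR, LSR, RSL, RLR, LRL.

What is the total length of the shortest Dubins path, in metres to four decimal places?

11.3822 m

Let ψ = atan2(Δy, Δx) = atan2(3.01, -2.92) = 134.1305° be the start→goal bearing.
Normalize: d = |goal − start| / ρ = 4.193626/1.39 = 3.016997, α = (θ_start − ψ) mod 360° = 62.0695° = 1.083317 rad, β = (θ_goal − ψ) mod 360° = 101.8695° = 1.777958 rad.
Common terms: sin α = 0.883517, cos α = 0.468400, sin β = 0.978619, cos β = -0.205684, cos(α−β) = 0.768284, d² = 9.102272. Work in radians in the unit-radius frame; every candidate has L = ρ·(t + p + q).
LSL: p² = 2 + d² − 2cos(α−β) + 2d(sin α − sin β) = 8.991860; p = √p² = 2.998643; φ = atan2(cos β − cos α, d + sin α − sin β) = -0.226734 rad; t = (φ − α) mod 2π = 4.973134 rad, q = (β − φ) mod 2π = 2.004692 rad → L = 1.39·(4.973134 + 2.998643 + 2.004692) = 1.39·9.976469 = 13.867292 m
RSR: p² = 2 + d² − 2cos(α−β) + 2d(sin β − sin α) = 10.139550; p = √p² = 3.184266; φ = atan2(cos α − cos β, d − sin α + sin β) = 0.213306 rad; t = (α − φ) mod 2π = 0.870012 rad, q = (φ − β) mod 2π = 4.718533 rad → L = 1.39·(0.870012 + 3.184266 + 4.718533) = 1.39·8.772810 = 12.194206 m
LSR: p² = d² − 2 + 2cos(α−β) + 2d(sin α + sin β) = 19.874952; p = √p² = 4.458133; φ = atan2(−cos α − cos β, d + sin α + sin β) − atan2(−2, p) = 0.367911 rad; t = (φ − α) mod 2π = 5.567779 rad, q = (φ − β) mod 2π = 4.873138 rad → L = 1.39·(5.567779 + 4.458133 + 4.873138) = 1.39·14.899051 = 20.709680 m
RSL: p² = d² − 2 + 2cos(α−β) − 2d(sin α + sin β) = -2.597274 < 0 → infeasible
RLR: c = (6 − d² + 2cos(α−β) + 2d(sin α − sin β))/8 = -0.267444; p = 2π − arccos c = 4.441650 rad; φ = atan2(cos α − cos β, d − sin α + sin β) = 0.213306 rad; t = (α − φ + p/2) mod 2π = 3.090836 rad, q = (α − β − t + p) mod 2π = 0.656172 rad → L = 1.39·(3.090836 + 4.441650 + 0.656172) = 1.39·8.188659 = 11.382235 m
LRL: c = (6 − d² + 2cos(α−β) − 2d(sin α − sin β))/8 = -0.123983; p = 2π − arccos c = 4.588087 rad; φ = atan2(cos β − cos α, d + sin α − sin β) = -0.226734 rad; t = (φ − α + p/2) mod 2π = 0.983992 rad, q = (β − α − t + p) mod 2π = 4.298736 rad → L = 1.39·(0.983992 + 4.588087 + 4.298736) = 1.39·9.870814 = 13.720432 m
Shortest: RLR with L = 11.382235 m ≈ 11.3822 m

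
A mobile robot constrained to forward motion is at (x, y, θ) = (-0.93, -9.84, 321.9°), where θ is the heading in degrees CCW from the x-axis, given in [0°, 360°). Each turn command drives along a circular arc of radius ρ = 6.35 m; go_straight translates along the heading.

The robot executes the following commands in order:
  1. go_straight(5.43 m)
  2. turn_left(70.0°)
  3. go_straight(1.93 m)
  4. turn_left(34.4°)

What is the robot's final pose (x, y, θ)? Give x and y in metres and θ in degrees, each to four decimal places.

(14.7142, -9.7259, 66.3000°)

set_pose: (x, y, θ) = (-0.9300, -9.8400, 321.9000°), ρ = 6.35
go_straight(5.43): x += 5.43·cos θ, y += 5.43·sin θ → (3.3431, -13.1905, 321.9000°)
turn_left(70.0°): centre at ρ to the left, rotate +70.0° → (10.6168, -13.5844, 391.9000° ≡ 31.9000°)
go_straight(1.93): x += 1.93·cos θ, y += 1.93·sin θ → (12.2553, -12.5646, 31.9000°)
turn_left(34.4°): centre at ρ to the left, rotate +34.4° → (14.7142, -9.7259, 66.3000°)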